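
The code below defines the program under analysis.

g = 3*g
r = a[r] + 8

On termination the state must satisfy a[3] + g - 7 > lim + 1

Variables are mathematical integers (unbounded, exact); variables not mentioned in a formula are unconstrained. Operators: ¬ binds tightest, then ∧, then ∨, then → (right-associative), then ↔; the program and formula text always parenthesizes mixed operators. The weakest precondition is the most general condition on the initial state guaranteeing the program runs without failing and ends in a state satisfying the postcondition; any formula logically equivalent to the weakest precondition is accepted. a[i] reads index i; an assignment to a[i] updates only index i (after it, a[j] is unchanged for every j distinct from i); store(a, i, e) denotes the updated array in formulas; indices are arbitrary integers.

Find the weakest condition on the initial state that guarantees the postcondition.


Working backward. After the program, the postcondition a[3] + g - 7 > lim + 1 must hold; in canonical form it is a[3] + g > lim + 8.
Before r := a[r] + 8: a[3] + g > lim + 8
Before g := 3*g: a[3] + 3*g > lim + 8
Answer: WP = a[3] + 3*g > lim + 8


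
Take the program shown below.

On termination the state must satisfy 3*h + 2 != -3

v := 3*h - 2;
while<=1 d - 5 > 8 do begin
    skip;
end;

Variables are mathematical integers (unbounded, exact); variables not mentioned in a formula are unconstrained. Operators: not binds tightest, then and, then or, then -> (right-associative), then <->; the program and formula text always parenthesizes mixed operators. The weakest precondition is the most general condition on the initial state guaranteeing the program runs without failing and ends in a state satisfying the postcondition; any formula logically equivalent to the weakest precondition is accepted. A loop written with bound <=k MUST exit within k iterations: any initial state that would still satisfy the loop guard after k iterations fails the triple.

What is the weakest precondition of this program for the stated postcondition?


Working backward. After the program, the postcondition 3*h + 2 != -3 must hold; in canonical form it is 3*h != -5.
Before the loop (bound <=1), unroll the exhaustion recursion (WP_0 = exit-now case; WP_j = one more guarded iteration, up to j = 1):
  WP_0: (not (d > 13)) and 3*h != -5
  WP_1: (d > 13 -> ((not (d > 13)) and 3*h != -5)) and ((not (d > 13)) -> 3*h != -5)
So before the loop: (d > 13 -> ((not (d > 13)) and 3*h != -5)) and ((not (d > 13)) -> 3*h != -5)
Before v := 3*h - 2: (d > 13 -> ((not (d > 13)) and 3*h != -5)) and ((not (d > 13)) -> 3*h != -5)
Answer: WP = (d > 13 -> ((not (d > 13)) and 3*h != -5)) and ((not (d > 13)) -> 3*h != -5)


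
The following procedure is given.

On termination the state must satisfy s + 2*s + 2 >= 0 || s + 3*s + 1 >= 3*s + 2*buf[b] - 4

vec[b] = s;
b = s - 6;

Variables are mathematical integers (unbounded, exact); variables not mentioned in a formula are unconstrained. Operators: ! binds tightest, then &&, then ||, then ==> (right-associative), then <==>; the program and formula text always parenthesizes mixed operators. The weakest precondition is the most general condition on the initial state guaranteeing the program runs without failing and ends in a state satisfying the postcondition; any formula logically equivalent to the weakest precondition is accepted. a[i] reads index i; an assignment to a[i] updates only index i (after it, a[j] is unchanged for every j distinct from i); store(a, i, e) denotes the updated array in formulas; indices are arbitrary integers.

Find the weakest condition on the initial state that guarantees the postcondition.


Working backward. After the program, the postcondition s + 2*s + 2 >= 0 || s + 3*s + 1 >= 3*s + 2*buf[b] - 4 must hold; in canonical form it is 3*s >= -2 || s >= 2*buf[b] - 5.
Before b := s - 6: 3*s >= -2 || s >= 2*buf[s - 6] - 5
Before vec[b] := s: 3*s >= -2 || s >= 2*buf[s - 6] - 5
Answer: WP = 3*s >= -2 || s >= 2*buf[s - 6] - 5


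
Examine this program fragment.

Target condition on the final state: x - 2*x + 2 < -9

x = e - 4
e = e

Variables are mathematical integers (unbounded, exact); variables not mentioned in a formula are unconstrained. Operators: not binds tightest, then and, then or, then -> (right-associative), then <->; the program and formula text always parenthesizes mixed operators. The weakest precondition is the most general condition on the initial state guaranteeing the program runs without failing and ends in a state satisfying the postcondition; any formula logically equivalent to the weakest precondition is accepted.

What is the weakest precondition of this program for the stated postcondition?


Working backward. After the program, the postcondition x - 2*x + 2 < -9 must hold; in canonical form it is x > 11.
Before e := e: x > 11
Before x := e - 4: e > 15
Answer: WP = e > 15


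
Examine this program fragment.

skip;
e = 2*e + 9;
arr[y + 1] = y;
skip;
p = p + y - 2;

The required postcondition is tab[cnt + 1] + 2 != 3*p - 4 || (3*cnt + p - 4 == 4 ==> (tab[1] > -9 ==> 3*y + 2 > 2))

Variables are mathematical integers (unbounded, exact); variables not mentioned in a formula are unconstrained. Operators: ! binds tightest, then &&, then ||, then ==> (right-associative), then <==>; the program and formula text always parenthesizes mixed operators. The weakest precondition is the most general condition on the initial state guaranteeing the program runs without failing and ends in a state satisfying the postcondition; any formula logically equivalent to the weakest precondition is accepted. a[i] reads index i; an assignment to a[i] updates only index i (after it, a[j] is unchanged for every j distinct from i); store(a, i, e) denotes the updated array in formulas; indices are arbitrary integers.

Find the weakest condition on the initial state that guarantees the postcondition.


Working backward. After the program, the postcondition tab[cnt + 1] + 2 != 3*p - 4 || (3*cnt + p - 4 == 4 ==> (tab[1] > -9 ==> 3*y + 2 > 2)) must hold; in canonical form it is tab[cnt + 1] != 3*p - 6 || (3*cnt + p == 8 ==> (tab[1] > -9 ==> 3*y > 0)).
Before p := p + y - 2: tab[cnt + 1] != 3*p + 3*y - 12 || (3*cnt + p + y == 10 ==> (tab[1] > -9 ==> 3*y > 0))
Before skip: tab[cnt + 1] != 3*p + 3*y - 12 || (3*cnt + p + y == 10 ==> (tab[1] > -9 ==> 3*y > 0))
Before arr[y + 1] := y: tab[cnt + 1] != 3*p + 3*y - 12 || (3*cnt + p + y == 10 ==> (tab[1] > -9 ==> 3*y > 0))
Before e := 2*e + 9: tab[cnt + 1] != 3*p + 3*y - 12 || (3*cnt + p + y == 10 ==> (tab[1] > -9 ==> 3*y > 0))
Before skip: tab[cnt + 1] != 3*p + 3*y - 12 || (3*cnt + p + y == 10 ==> (tab[1] > -9 ==> 3*y > 0))
Answer: WP = tab[cnt + 1] != 3*p + 3*y - 12 || (3*cnt + p + y == 10 ==> (tab[1] > -9 ==> 3*y > 0))


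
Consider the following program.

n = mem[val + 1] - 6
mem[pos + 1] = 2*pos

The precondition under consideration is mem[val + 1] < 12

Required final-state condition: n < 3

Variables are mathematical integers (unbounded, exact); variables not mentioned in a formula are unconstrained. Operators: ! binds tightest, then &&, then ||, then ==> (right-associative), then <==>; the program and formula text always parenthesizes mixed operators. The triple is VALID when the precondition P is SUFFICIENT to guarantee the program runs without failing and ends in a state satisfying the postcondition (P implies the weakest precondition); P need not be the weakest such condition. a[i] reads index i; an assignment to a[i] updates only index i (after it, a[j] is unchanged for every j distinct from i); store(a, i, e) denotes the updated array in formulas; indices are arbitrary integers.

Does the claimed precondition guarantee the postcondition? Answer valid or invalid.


Working backward. After the program, n < 3 must hold.
Before mem[pos + 1] := 2*pos: n < 3
Before n := mem[val + 1] - 6: mem[val + 1] < 9
The weakest precondition is mem[val + 1] < 9.
Check whether mem[val + 1] < 12 implies it.
Countermodel: at the initial state mem = {[0] = 9, elsewhere 9}, val = -1, the precondition holds but the weakest precondition fails.
Answer: invalid


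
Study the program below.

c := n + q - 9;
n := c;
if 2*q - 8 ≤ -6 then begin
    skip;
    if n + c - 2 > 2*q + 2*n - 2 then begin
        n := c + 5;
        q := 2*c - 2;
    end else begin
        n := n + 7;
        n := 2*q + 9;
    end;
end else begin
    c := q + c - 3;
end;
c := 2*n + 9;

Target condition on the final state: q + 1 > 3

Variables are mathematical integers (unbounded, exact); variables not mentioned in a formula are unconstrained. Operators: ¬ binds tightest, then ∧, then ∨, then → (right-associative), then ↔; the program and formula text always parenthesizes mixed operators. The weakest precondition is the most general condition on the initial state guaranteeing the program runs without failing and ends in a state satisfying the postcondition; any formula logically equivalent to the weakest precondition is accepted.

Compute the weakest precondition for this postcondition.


Working backward. After the program, the postcondition q + 1 > 3 must hold; in canonical form it is q > 2.
Before c := 2*n + 9: q > 2
Then branch requires (c > n + 2*q → 2*c > 4) ∧ ((¬(c > n + 2*q)) → q > 2); else branch requires q > 2.
Before the if: (2*q ≤ 2 → ((c > n + 2*q → 2*c > 4) ∧ ((¬(c > n + 2*q)) → q > 2))) ∧ ((¬(2*q ≤ 2)) → q > 2)
Before n := c: (2*q ≤ 2 → ((2*q < 0 → 2*c > 4) ∧ ((¬(2*q < 0)) → q > 2))) ∧ ((¬(2*q ≤ 2)) → q > 2)
Before c := n + q - 9: (2*q ≤ 2 → ((2*q < 0 → 2*n + 2*q > 22) ∧ ((¬(2*q < 0)) → q > 2))) ∧ ((¬(2*q ≤ 2)) → q > 2)
Answer: WP = (2*q ≤ 2 → ((2*q < 0 → 2*n + 2*q > 22) ∧ ((¬(2*q < 0)) → q > 2))) ∧ ((¬(2*q ≤ 2)) → q > 2)


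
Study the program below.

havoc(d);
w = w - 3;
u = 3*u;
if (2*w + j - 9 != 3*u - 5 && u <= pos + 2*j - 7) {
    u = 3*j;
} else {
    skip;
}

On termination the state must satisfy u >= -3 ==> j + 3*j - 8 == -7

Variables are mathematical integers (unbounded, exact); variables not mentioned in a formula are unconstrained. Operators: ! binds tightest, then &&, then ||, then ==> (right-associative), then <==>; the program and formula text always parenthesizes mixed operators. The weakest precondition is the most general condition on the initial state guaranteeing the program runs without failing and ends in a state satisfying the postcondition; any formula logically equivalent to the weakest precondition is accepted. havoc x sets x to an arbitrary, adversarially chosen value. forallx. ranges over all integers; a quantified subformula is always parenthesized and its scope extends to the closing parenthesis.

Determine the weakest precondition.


Working backward. After the program, the postcondition u >= -3 ==> j + 3*j - 8 == -7 must hold; in canonical form it is u >= -3 ==> 4*j == 1.
Then branch requires 3*j >= -3 ==> 4*j == 1; else branch requires u >= -3 ==> 4*j == 1.
Before the if: ((j + 2*w != 3*u + 4 && u <= 2*j + pos - 7) ==> (3*j >= -3 ==> 4*j == 1)) && ((!(j + 2*w != 3*u + 4 && u <= 2*j + pos - 7)) ==> (u >= -3 ==> 4*j == 1))
Before u := 3*u: ((j + 2*w != 9*u + 4 && 3*u <= 2*j + pos - 7) ==> (3*j >= -3 ==> 4*j == 1)) && ((!(j + 2*w != 9*u + 4 && 3*u <= 2*j + pos - 7)) ==> (3*u >= -3 ==> 4*j == 1))
Before w := w - 3: ((j + 2*w != 9*u + 10 && 3*u <= 2*j + pos - 7) ==> (3*j >= -3 ==> 4*j == 1)) && ((!(j + 2*w != 9*u + 10 && 3*u <= 2*j + pos - 7)) ==> (3*u >= -3 ==> 4*j == 1))
Before havoc d: ((j + 2*w != 9*u + 10 && 3*u <= 2*j + pos - 7) ==> (3*j >= -3 ==> 4*j == 1)) && ((!(j + 2*w != 9*u + 10 && 3*u <= 2*j + pos - 7)) ==> (3*u >= -3 ==> 4*j == 1))
Answer: WP = ((j + 2*w != 9*u + 10 && 3*u <= 2*j + pos - 7) ==> (3*j >= -3 ==> 4*j == 1)) && ((!(j + 2*w != 9*u + 10 && 3*u <= 2*j + pos - 7)) ==> (3*u >= -3 ==> 4*j == 1))


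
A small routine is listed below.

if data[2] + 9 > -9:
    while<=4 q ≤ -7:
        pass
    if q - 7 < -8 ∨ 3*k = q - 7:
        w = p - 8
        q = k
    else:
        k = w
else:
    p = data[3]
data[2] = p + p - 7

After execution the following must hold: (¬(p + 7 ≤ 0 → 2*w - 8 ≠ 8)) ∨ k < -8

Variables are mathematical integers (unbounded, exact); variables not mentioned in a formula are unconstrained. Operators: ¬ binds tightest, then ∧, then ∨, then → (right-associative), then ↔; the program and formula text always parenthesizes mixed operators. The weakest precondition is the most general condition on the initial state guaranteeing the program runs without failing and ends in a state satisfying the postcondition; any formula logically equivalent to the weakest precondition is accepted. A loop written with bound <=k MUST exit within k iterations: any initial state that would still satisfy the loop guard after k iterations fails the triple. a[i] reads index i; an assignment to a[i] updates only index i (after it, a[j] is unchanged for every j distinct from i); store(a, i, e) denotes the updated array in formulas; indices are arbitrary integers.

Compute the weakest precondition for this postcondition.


Working backward. After the program, the postcondition (¬(p + 7 ≤ 0 → 2*w - 8 ≠ 8)) ∨ k < -8 must hold; in canonical form it is (¬(p ≤ -7 → 2*w ≠ 16)) ∨ k < -8.
Before data[2] := p + p - 7: (¬(p ≤ -7 → 2*w ≠ 16)) ∨ k < -8
Then branch requires (q ≤ -7 → ((q ≤ -7 → ((q ≤ -7 → ((q ≤ -7 → ((¬(q ≤ -7)) ∧ ((q < -1 ∨ 3*k = q - 7) → ((¬(p ≤ -7 → 2*p ≠ 32)) ∨ k < -8)) ∧ ((¬(q < -1 ∨ 3*k = q - 7)) → ((¬(p ≤ -7 → 2*w ≠ 16)) ∨ w < -8)))) ∧ ((¬(q ≤ -7)) → (((q < -1 ∨ 3*k = q - 7) → ((¬(p ≤ -7 → 2*p ≠ 32)) ∨ k < -8)) ∧ ((¬(q < -1 ∨ 3*k = q - 7)) → ((¬(p ≤ -7 → 2*w ≠ 16)) ∨ w < -8)))))) ∧ ((¬(q ≤ -7)) → (((q < -1 ∨ 3*k = q - 7) → ((¬(p ≤ -7 → 2*p ≠ 32)) ∨ k < -8)) ∧ ((¬(q < -1 ∨ 3*k = q - 7)) → ((¬(p ≤ -7 → 2*w ≠ 16)) ∨ w < -8)))))) ∧ ((¬(q ≤ -7)) → (((q < -1 ∨ 3*k = q - 7) → ((¬(p ≤ -7 → 2*p ≠ 32)) ∨ k < -8)) ∧ ((¬(q < -1 ∨ 3*k = q - 7)) → ((¬(p ≤ -7 → 2*w ≠ 16)) ∨ w < -8)))))) ∧ ((¬(q ≤ -7)) → (((q < -1 ∨ 3*k = q - 7) → ((¬(p ≤ -7 → 2*p ≠ 32)) ∨ k < -8)) ∧ ((¬(q < -1 ∨ 3*k = q - 7)) → ((¬(p ≤ -7 → 2*w ≠ 16)) ∨ w < -8)))); else branch requires (¬(data[3] ≤ -7 → 2*w ≠ 16)) ∨ k < -8.
Before the if: (data[2] > -18 → ((q ≤ -7 → ((q ≤ -7 → ((q ≤ -7 → ((q ≤ -7 → ((¬(q ≤ -7)) ∧ ((q < -1 ∨ 3*k = q - 7) → ((¬(p ≤ -7 → 2*p ≠ 32)) ∨ k < -8)) ∧ ((¬(q < -1 ∨ 3*k = q - 7)) → ((¬(p ≤ -7 → 2*w ≠ 16)) ∨ w < -8)))) ∧ ((¬(q ≤ -7)) → (((q < -1 ∨ 3*k = q - 7) → ((¬(p ≤ -7 → 2*p ≠ 32)) ∨ k < -8)) ∧ ((¬(q < -1 ∨ 3*k = q - 7)) → ((¬(p ≤ -7 → 2*w ≠ 16)) ∨ w < -8)))))) ∧ ((¬(q ≤ -7)) → (((q < -1 ∨ 3*k = q - 7) → ((¬(p ≤ -7 → 2*p ≠ 32)) ∨ k < -8)) ∧ ((¬(q < -1 ∨ 3*k = q - 7)) → ((¬(p ≤ -7 → 2*w ≠ 16)) ∨ w < -8)))))) ∧ ((¬(q ≤ -7)) → (((q < -1 ∨ 3*k = q - 7) → ((¬(p ≤ -7 → 2*p ≠ 32)) ∨ k < -8)) ∧ ((¬(q < -1 ∨ 3*k = q - 7)) → ((¬(p ≤ -7 → 2*w ≠ 16)) ∨ w < -8)))))) ∧ ((¬(q ≤ -7)) → (((q < -1 ∨ 3*k = q - 7) → ((¬(p ≤ -7 → 2*p ≠ 32)) ∨ k < -8)) ∧ ((¬(q < -1 ∨ 3*k = q - 7)) → ((¬(p ≤ -7 → 2*w ≠ 16)) ∨ w < -8)))))) ∧ ((¬(data[2] > -18)) → ((¬(data[3] ≤ -7 → 2*w ≠ 16)) ∨ k < -8))
Answer: WP = (data[2] > -18 → ((q ≤ -7 → ((q ≤ -7 → ((q ≤ -7 → ((q ≤ -7 → ((¬(q ≤ -7)) ∧ ((q < -1 ∨ 3*k = q - 7) → ((¬(p ≤ -7 → 2*p ≠ 32)) ∨ k < -8)) ∧ ((¬(q < -1 ∨ 3*k = q - 7)) → ((¬(p ≤ -7 → 2*w ≠ 16)) ∨ w < -8)))) ∧ ((¬(q ≤ -7)) → (((q < -1 ∨ 3*k = q - 7) → ((¬(p ≤ -7 → 2*p ≠ 32)) ∨ k < -8)) ∧ ((¬(q < -1 ∨ 3*k = q - 7)) → ((¬(p ≤ -7 → 2*w ≠ 16)) ∨ w < -8)))))) ∧ ((¬(q ≤ -7)) → (((q < -1 ∨ 3*k = q - 7) → ((¬(p ≤ -7 → 2*p ≠ 32)) ∨ k < -8)) ∧ ((¬(q < -1 ∨ 3*k = q - 7)) → ((¬(p ≤ -7 → 2*w ≠ 16)) ∨ w < -8)))))) ∧ ((¬(q ≤ -7)) → (((q < -1 ∨ 3*k = q - 7) → ((¬(p ≤ -7 → 2*p ≠ 32)) ∨ k < -8)) ∧ ((¬(q < -1 ∨ 3*k = q - 7)) → ((¬(p ≤ -7 → 2*w ≠ 16)) ∨ w < -8)))))) ∧ ((¬(q ≤ -7)) → (((q < -1 ∨ 3*k = q - 7) → ((¬(p ≤ -7 → 2*p ≠ 32)) ∨ k < -8)) ∧ ((¬(q < -1 ∨ 3*k = q - 7)) → ((¬(p ≤ -7 → 2*w ≠ 16)) ∨ w < -8)))))) ∧ ((¬(data[2] > -18)) → ((¬(data[3] ≤ -7 → 2*w ≠ 16)) ∨ k < -8))


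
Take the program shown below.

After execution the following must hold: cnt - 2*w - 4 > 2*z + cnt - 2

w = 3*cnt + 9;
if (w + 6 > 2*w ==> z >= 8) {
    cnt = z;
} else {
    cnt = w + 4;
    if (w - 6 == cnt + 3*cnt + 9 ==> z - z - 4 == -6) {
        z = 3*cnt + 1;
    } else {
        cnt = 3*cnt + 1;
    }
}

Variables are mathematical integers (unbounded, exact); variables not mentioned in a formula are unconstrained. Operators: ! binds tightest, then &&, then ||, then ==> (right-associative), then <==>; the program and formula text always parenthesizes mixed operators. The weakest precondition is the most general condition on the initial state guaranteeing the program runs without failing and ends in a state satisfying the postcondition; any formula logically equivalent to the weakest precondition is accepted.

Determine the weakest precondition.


Working backward. After the program, the postcondition cnt - 2*w - 4 > 2*z + cnt - 2 must hold; in canonical form it is 2*w + 2*z < -2.
Then branch requires 2*w + 2*z < -2; else branch requires ((!(3*w == -31)) ==> 8*w < -28) && (3*w == -31 ==> 2*w + 2*z < -2).
Before the if: ((w < 6 ==> z >= 8) ==> 2*w + 2*z < -2) && ((!(w < 6 ==> z >= 8)) ==> (((!(3*w == -31)) ==> 8*w < -28) && (3*w == -31 ==> 2*w + 2*z < -2)))
Before w := 3*cnt + 9: ((3*cnt < -3 ==> z >= 8) ==> 6*cnt + 2*z < -20) && ((!(3*cnt < -3 ==> z >= 8)) ==> (((!(9*cnt == -58)) ==> 24*cnt < -100) && (9*cnt == -58 ==> 6*cnt + 2*z < -20)))
Answer: WP = ((3*cnt < -3 ==> z >= 8) ==> 6*cnt + 2*z < -20) && ((!(3*cnt < -3 ==> z >= 8)) ==> (((!(9*cnt == -58)) ==> 24*cnt < -100) && (9*cnt == -58 ==> 6*cnt + 2*z < -20)))


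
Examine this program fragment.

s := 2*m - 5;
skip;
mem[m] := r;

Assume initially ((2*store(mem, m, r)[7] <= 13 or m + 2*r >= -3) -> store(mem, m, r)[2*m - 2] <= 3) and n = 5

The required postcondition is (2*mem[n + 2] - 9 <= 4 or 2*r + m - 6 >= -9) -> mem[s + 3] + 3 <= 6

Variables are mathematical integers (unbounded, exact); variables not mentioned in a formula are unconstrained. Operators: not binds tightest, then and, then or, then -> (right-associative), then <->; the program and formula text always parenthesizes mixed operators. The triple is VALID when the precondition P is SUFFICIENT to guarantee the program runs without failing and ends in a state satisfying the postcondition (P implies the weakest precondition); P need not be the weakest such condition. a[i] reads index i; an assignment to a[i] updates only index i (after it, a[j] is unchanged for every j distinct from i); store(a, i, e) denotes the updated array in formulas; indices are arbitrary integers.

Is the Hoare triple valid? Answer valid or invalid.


Working backward. After the program, the postcondition (2*mem[n + 2] - 9 <= 4 or 2*r + m - 6 >= -9) -> mem[s + 3] + 3 <= 6 must hold; in canonical form it is (2*mem[n + 2] <= 13 or m + 2*r >= -3) -> mem[s + 3] <= 3.
Before mem[m] := r: (2*store(mem, m, r)[n + 2] <= 13 or m + 2*r >= -3) -> store(mem, m, r)[s + 3] <= 3
Before skip: (2*store(mem, m, r)[n + 2] <= 13 or m + 2*r >= -3) -> store(mem, m, r)[s + 3] <= 3
Before s := 2*m - 5: (2*store(mem, m, r)[n + 2] <= 13 or m + 2*r >= -3) -> store(mem, m, r)[2*m - 2] <= 3
The weakest precondition is (2*store(mem, m, r)[n + 2] <= 13 or m + 2*r >= -3) -> store(mem, m, r)[2*m - 2] <= 3.
Check whether ((2*store(mem, m, r)[7] <= 13 or m + 2*r >= -3) -> store(mem, m, r)[2*m - 2] <= 3) and n = 5 implies it.
Every state satisfying the precondition satisfies the weakest precondition: the implication holds.
Answer: valid


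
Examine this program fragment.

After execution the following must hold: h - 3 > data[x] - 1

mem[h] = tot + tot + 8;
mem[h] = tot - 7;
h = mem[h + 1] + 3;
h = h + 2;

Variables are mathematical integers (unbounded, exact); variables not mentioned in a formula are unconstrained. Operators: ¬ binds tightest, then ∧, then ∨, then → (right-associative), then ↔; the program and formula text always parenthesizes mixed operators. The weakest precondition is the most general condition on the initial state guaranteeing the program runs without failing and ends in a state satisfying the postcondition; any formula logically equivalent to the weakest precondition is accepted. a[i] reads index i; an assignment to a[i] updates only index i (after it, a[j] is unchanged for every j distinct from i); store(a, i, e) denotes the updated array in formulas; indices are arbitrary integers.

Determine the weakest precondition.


Working backward. After the program, the postcondition h - 3 > data[x] - 1 must hold; in canonical form it is h > data[x] + 2.
Before h := h + 2: h > data[x]
Before h := mem[h + 1] + 3: mem[h + 1] > data[x] - 3
Before mem[h] := tot - 7: store(mem, h, tot - 7)[h + 1] > data[x] - 3
Before mem[h] := tot + tot + 8: store(store(mem, h, 2*tot + 8), h, tot - 7)[h + 1] > data[x] - 3
Answer: WP = store(store(mem, h, 2*tot + 8), h, tot - 7)[h + 1] > data[x] - 3


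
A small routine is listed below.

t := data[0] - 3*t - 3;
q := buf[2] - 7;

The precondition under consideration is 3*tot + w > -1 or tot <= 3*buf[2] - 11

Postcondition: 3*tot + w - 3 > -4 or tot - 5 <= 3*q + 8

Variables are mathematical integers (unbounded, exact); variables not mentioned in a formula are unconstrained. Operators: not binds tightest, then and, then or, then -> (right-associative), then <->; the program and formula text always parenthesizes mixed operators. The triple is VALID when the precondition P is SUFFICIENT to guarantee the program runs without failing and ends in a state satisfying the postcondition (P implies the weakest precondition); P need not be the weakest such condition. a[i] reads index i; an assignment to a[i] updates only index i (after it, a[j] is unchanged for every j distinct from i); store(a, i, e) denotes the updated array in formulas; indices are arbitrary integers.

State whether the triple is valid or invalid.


Working backward. After the program, the postcondition 3*tot + w - 3 > -4 or tot - 5 <= 3*q + 8 must hold; in canonical form it is 3*tot + w > -1 or tot <= 3*q + 13.
Before q := buf[2] - 7: 3*tot + w > -1 or tot <= 3*buf[2] - 8
Before t := data[0] - 3*t - 3: 3*tot + w > -1 or tot <= 3*buf[2] - 8
The weakest precondition is 3*tot + w > -1 or tot <= 3*buf[2] - 8.
Check whether 3*tot + w > -1 or tot <= 3*buf[2] - 11 implies it.
Every state satisfying the precondition satisfies the weakest precondition: the implication holds.
Answer: valid


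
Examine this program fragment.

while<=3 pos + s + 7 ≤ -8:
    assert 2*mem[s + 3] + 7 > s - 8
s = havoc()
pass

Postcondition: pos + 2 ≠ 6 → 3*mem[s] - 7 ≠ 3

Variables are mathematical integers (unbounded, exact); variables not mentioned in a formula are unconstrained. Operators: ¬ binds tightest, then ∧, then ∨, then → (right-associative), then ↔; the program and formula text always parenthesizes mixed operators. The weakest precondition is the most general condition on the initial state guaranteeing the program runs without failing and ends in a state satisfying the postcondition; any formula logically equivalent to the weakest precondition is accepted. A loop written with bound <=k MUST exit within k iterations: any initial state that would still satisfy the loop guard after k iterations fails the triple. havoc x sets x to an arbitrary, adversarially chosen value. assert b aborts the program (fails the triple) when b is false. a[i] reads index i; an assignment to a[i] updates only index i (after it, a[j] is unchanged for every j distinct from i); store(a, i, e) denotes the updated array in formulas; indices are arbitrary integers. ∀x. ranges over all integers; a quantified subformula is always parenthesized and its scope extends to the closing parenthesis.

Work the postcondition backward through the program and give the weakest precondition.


Working backward. After the program, the postcondition pos + 2 ≠ 6 → 3*mem[s] - 7 ≠ 3 must hold; in canonical form it is pos ≠ 4 → 3*mem[s] ≠ 10.
Before skip: pos ≠ 4 → 3*mem[s] ≠ 10
Before havoc s: ∀s_1. (pos ≠ 4 → 3*mem[s_1] ≠ 10)
Before the loop (bound <=3), unroll the exhaustion recursion (WP_0 = exit-now case; WP_j = one more guarded iteration, up to j = 3):
  WP_0: (¬(pos + s ≤ -15)) ∧ (∀s_1. (pos ≠ 4 → 3*mem[s_1] ≠ 10))
  WP_1: (pos + s ≤ -15 → (2*mem[s + 3] > s - 15 ∧ (¬(pos + s ≤ -15)) ∧ (∀s_1. (pos ≠ 4 → 3*mem[s_1] ≠ 10)))) ∧ ((¬(pos + s ≤ -15)) → (∀s_1. (pos ≠ 4 → 3*mem[s_1] ≠ 10)))
  WP_2: (pos + s ≤ -15 → (2*mem[s + 3] > s - 15 ∧ (pos + s ≤ -15 → (2*mem[s + 3] > s - 15 ∧ (¬(pos + s ≤ -15)) ∧ (∀s_1. (pos ≠ 4 → 3*mem[s_1] ≠ 10)))) ∧ ((¬(pos + s ≤ -15)) → (∀s_1. (pos ≠ 4 → 3*mem[s_1] ≠ 10))))) ∧ ((¬(pos + s ≤ -15)) → (∀s_1. (pos ≠ 4 → 3*mem[s_1] ≠ 10)))
  WP_3: (pos + s ≤ -15 → (2*mem[s + 3] > s - 15 ∧ (pos + s ≤ -15 → (2*mem[s + 3] > s - 15 ∧ (pos + s ≤ -15 → (2*mem[s + 3] > s - 15 ∧ (¬(pos + s ≤ -15)) ∧ (∀s_1. (pos ≠ 4 → 3*mem[s_1] ≠ 10)))) ∧ ((¬(pos + s ≤ -15)) → (∀s_1. (pos ≠ 4 → 3*mem[s_1] ≠ 10))))) ∧ ((¬(pos + s ≤ -15)) → (∀s_1. (pos ≠ 4 → 3*mem[s_1] ≠ 10))))) ∧ ((¬(pos + s ≤ -15)) → (∀s_1. (pos ≠ 4 → 3*mem[s_1] ≠ 10)))
So before the loop: (pos + s ≤ -15 → (2*mem[s + 3] > s - 15 ∧ (pos + s ≤ -15 → (2*mem[s + 3] > s - 15 ∧ (pos + s ≤ -15 → (2*mem[s + 3] > s - 15 ∧ (¬(pos + s ≤ -15)) ∧ (∀s_1. (pos ≠ 4 → 3*mem[s_1] ≠ 10)))) ∧ ((¬(pos + s ≤ -15)) → (∀s_1. (pos ≠ 4 → 3*mem[s_1] ≠ 10))))) ∧ ((¬(pos + s ≤ -15)) → (∀s_1. (pos ≠ 4 → 3*mem[s_1] ≠ 10))))) ∧ ((¬(pos + s ≤ -15)) → (∀s_1. (pos ≠ 4 → 3*mem[s_1] ≠ 10)))
Answer: WP = (pos + s ≤ -15 → (2*mem[s + 3] > s - 15 ∧ (pos + s ≤ -15 → (2*mem[s + 3] > s - 15 ∧ (pos + s ≤ -15 → (2*mem[s + 3] > s - 15 ∧ (¬(pos + s ≤ -15)) ∧ (∀s_1. (pos ≠ 4 → 3*mem[s_1] ≠ 10)))) ∧ ((¬(pos + s ≤ -15)) → (∀s_1. (pos ≠ 4 → 3*mem[s_1] ≠ 10))))) ∧ ((¬(pos + s ≤ -15)) → (∀s_1. (pos ≠ 4 → 3*mem[s_1] ≠ 10))))) ∧ ((¬(pos + s ≤ -15)) → (∀s_1. (pos ≠ 4 → 3*mem[s_1] ≠ 10)))


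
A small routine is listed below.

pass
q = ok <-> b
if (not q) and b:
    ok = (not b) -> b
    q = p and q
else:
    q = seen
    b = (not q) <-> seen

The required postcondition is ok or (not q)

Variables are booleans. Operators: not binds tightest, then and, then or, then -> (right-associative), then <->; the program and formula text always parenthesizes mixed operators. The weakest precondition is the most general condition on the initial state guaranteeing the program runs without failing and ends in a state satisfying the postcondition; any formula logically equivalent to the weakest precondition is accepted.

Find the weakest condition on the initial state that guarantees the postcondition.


Working backward. After the program, ok or (not q) must hold.
Then branch requires ((not b) -> b) or (not (p and q)); else branch requires ok or (not seen).
Before the if: (((not q) and b) -> (((not b) -> b) or (not (p and q)))) and ((not ((not q) and b)) -> (ok or (not seen)))
Before q := ok <-> b: (((not (ok <-> b)) and b) -> (((not b) -> b) or (not (p and (ok <-> b))))) and ((not ((not (ok <-> b)) and b)) -> (ok or (not seen)))
Before skip: (((not (ok <-> b)) and b) -> (((not b) -> b) or (not (p and (ok <-> b))))) and ((not ((not (ok <-> b)) and b)) -> (ok or (not seen)))
Answer: WP = (((not (ok <-> b)) and b) -> (((not b) -> b) or (not (p and (ok <-> b))))) and ((not ((not (ok <-> b)) and b)) -> (ok or (not seen)))


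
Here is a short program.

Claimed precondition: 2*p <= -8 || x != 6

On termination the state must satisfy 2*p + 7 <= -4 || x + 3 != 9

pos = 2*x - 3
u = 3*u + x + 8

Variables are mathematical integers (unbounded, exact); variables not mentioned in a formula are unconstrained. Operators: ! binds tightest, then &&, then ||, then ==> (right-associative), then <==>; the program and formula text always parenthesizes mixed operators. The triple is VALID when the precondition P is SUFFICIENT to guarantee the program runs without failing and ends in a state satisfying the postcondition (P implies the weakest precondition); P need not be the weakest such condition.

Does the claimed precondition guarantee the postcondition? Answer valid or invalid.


Working backward. After the program, the postcondition 2*p + 7 <= -4 || x + 3 != 9 must hold; in canonical form it is 2*p <= -11 || x != 6.
Before u := 3*u + x + 8: 2*p <= -11 || x != 6
Before pos := 2*x - 3: 2*p <= -11 || x != 6
The weakest precondition is 2*p <= -11 || x != 6.
Check whether 2*p <= -8 || x != 6 implies it.
Countermodel: at the initial state p = -5, x = 6, the precondition holds but the weakest precondition fails.
Answer: invalid


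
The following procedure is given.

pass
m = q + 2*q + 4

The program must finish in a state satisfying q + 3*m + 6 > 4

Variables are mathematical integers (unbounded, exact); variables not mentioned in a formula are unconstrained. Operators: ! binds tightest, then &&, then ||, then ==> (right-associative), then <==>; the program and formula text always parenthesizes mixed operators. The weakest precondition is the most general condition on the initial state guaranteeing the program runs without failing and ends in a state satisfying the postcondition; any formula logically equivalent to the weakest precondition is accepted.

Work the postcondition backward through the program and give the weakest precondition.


Working backward. After the program, the postcondition q + 3*m + 6 > 4 must hold; in canonical form it is 3*m + q > -2.
Before m := q + 2*q + 4: 10*q > -14
Before skip: 10*q > -14
Answer: WP = 10*q > -14


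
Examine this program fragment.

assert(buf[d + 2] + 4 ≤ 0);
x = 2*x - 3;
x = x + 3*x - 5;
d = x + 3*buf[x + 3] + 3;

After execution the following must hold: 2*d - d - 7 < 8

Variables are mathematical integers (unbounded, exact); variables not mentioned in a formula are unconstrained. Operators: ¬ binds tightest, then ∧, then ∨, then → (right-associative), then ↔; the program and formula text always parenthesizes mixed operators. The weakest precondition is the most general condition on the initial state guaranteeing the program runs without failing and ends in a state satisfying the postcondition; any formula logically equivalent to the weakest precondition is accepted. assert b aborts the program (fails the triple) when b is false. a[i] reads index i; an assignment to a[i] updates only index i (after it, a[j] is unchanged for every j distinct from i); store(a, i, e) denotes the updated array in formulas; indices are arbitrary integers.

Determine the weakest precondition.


Working backward. After the program, the postcondition 2*d - d - 7 < 8 must hold; in canonical form it is d < 15.
Before d := x + 3*buf[x + 3] + 3: 3*buf[x + 3] + x < 12
Before x := x + 3*x - 5: 3*buf[4*x - 2] + 4*x < 17
Before x := 2*x - 3: 3*buf[8*x - 14] + 8*x < 29
Before assert buf[d + 2] + 4 ≤ 0: buf[d + 2] ≤ -4 ∧ 3*buf[8*x - 14] + 8*x < 29
Answer: WP = buf[d + 2] ≤ -4 ∧ 3*buf[8*x - 14] + 8*x < 29


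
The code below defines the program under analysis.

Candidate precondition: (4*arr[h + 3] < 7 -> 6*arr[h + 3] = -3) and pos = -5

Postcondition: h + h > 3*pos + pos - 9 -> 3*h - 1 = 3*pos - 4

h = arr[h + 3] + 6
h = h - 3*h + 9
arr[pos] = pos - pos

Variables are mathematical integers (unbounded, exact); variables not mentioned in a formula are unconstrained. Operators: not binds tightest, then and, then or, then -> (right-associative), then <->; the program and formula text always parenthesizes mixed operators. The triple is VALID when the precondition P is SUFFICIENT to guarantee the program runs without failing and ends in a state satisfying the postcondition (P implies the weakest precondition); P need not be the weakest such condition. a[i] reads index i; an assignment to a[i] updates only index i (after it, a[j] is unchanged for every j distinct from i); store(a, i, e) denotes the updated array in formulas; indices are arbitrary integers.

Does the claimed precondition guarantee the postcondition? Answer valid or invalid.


Working backward. After the program, the postcondition h + h > 3*pos + pos - 9 -> 3*h - 1 = 3*pos - 4 must hold; in canonical form it is 2*h > 4*pos - 9 -> 3*h = 3*pos - 3.
Before arr[pos] := pos - pos: 2*h > 4*pos - 9 -> 3*h = 3*pos - 3
Before h := h - 3*h + 9: 4*h + 4*pos < 27 -> 6*h + 3*pos = 30
Before h := arr[h + 3] + 6: 4*arr[h + 3] + 4*pos < 3 -> 6*arr[h + 3] + 3*pos = -6
The weakest precondition is 4*arr[h + 3] + 4*pos < 3 -> 6*arr[h + 3] + 3*pos = -6.
Check whether (4*arr[h + 3] < 7 -> 6*arr[h + 3] = -3) and pos = -5 implies it.
Countermodel: at the initial state arr = {[0] = 2, elsewhere 2}, h = -3, pos = -5, the precondition holds but the weakest precondition fails.
Answer: invalid


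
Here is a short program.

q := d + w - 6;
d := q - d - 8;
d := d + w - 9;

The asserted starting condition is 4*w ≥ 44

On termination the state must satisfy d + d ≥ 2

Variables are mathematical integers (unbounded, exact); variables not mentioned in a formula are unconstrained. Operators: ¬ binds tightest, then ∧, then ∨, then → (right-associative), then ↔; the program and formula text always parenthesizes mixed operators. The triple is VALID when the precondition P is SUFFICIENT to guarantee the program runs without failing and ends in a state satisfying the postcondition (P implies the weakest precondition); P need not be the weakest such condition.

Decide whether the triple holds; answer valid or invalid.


Working backward. After the program, the postcondition d + d ≥ 2 must hold; in canonical form it is 2*d ≥ 2.
Before d := d + w - 9: 2*d + 2*w ≥ 20
Before d := q - d - 8: 2*q + 2*w ≥ 2*d + 36
Before q := d + w - 6: 4*w ≥ 48
The weakest precondition is 4*w ≥ 48.
Check whether 4*w ≥ 44 implies it.
Countermodel: at the initial state w = 11, the precondition holds but the weakest precondition fails.
Answer: invalid


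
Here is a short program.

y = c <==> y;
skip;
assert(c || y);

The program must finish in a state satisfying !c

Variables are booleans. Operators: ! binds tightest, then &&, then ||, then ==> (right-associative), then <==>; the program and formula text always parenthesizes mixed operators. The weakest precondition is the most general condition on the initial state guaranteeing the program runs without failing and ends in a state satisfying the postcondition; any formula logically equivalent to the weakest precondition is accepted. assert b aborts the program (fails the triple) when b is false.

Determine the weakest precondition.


Working backward. After the program, !c must hold.
Before assert c || y: (c || y) && (!c)
Before skip: (c || y) && (!c)
Before y := c <==> y: (c || (c <==> y)) && (!c)
Answer: WP = (c || (c <==> y)) && (!c)


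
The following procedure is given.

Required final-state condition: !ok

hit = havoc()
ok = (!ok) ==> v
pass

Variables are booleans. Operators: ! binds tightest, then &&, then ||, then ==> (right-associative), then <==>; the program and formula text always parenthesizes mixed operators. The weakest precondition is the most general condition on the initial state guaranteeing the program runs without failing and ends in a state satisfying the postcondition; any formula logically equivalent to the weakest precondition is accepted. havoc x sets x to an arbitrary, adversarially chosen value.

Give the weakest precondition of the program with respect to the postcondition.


Working backward. After the program, !ok must hold.
Before skip: !ok
Before ok := (!ok) ==> v: !((!ok) ==> v)
Before havoc hit: !((!ok) ==> v)
Answer: WP = !((!ok) ==> v)


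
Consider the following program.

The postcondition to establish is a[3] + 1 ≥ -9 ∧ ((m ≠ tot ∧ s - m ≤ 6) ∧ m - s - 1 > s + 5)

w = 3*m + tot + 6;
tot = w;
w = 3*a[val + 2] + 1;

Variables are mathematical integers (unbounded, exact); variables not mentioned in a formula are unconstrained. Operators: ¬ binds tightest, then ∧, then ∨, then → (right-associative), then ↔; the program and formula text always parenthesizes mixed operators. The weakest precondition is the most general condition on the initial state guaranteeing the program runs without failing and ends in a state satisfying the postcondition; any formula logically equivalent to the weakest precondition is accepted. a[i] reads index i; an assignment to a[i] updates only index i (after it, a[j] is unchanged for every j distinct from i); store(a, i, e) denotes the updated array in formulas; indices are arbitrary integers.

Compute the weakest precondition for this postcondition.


Working backward. After the program, the postcondition a[3] + 1 ≥ -9 ∧ ((m ≠ tot ∧ s - m ≤ 6) ∧ m - s - 1 > s + 5) must hold; in canonical form it is a[3] ≥ -10 ∧ m ≠ tot ∧ s ≤ m + 6 ∧ m > 2*s + 6.
Before w := 3*a[val + 2] + 1: a[3] ≥ -10 ∧ m ≠ tot ∧ s ≤ m + 6 ∧ m > 2*s + 6
Before tot := w: a[3] ≥ -10 ∧ m ≠ w ∧ s ≤ m + 6 ∧ m > 2*s + 6
Before w := 3*m + tot + 6: a[3] ≥ -10 ∧ 2*m + tot ≠ -6 ∧ s ≤ m + 6 ∧ m > 2*s + 6
Answer: WP = a[3] ≥ -10 ∧ 2*m + tot ≠ -6 ∧ s ≤ m + 6 ∧ m > 2*s + 6


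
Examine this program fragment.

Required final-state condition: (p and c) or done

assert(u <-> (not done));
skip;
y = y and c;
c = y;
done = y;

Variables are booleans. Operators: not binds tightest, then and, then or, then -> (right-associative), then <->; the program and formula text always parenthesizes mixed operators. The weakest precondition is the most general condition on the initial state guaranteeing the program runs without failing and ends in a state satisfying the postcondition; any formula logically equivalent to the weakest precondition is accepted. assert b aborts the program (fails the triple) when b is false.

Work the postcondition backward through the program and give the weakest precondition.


Working backward. After the program, (p and c) or done must hold.
Before done := y: (p and c) or y
Before c := y: (p and y) or y
Before y := y and c: (p and y and c) or (y and c)
Before skip: (p and y and c) or (y and c)
Before assert u <-> (not done): (u <-> (not done)) and ((p and y and c) or (y and c))
Answer: WP = (u <-> (not done)) and ((p and y and c) or (y and c))


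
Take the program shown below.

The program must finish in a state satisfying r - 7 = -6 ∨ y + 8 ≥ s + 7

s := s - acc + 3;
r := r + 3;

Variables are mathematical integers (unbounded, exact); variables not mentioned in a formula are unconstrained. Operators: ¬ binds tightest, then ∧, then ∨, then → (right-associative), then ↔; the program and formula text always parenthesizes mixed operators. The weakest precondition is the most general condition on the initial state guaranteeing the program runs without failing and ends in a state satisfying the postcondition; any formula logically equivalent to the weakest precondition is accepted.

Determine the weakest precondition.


Working backward. After the program, the postcondition r - 7 = -6 ∨ y + 8 ≥ s + 7 must hold; in canonical form it is r = 1 ∨ y ≥ s - 1.
Before r := r + 3: r = -2 ∨ y ≥ s - 1
Before s := s - acc + 3: r = -2 ∨ acc + y ≥ s + 2
Answer: WP = r = -2 ∨ acc + y ≥ s + 2


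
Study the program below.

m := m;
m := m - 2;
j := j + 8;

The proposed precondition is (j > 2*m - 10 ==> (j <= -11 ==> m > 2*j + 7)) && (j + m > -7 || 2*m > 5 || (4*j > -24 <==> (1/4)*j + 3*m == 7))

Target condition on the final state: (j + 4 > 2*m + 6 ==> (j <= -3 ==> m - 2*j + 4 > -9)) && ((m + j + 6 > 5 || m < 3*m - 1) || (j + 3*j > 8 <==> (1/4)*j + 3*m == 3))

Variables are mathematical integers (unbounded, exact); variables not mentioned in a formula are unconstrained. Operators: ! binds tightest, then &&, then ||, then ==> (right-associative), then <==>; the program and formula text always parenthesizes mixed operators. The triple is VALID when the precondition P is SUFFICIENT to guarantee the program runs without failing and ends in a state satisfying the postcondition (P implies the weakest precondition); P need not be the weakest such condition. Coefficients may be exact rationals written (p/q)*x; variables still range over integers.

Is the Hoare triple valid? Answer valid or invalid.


Working backward. After the program, the postcondition (j + 4 > 2*m + 6 ==> (j <= -3 ==> m - 2*j + 4 > -9)) && ((m + j + 6 > 5 || m < 3*m - 1) || (j + 3*j > 8 <==> (1/4)*j + 3*m == 3)) must hold; in canonical form it is (j > 2*m + 2 ==> (j <= -3 ==> m > 2*j - 13)) && (j + m > -1 || 2*m > 1 || (4*j > 8 <==> (1/4)*j + 3*m == 3)).
Before j := j + 8: (j > 2*m - 6 ==> (j <= -11 ==> m > 2*j + 3)) && (j + m > -9 || 2*m > 1 || (4*j > -24 <==> (1/4)*j + 3*m == 1))
Before m := m - 2: (j > 2*m - 10 ==> (j <= -11 ==> m > 2*j + 5)) && (j + m > -7 || 2*m > 5 || (4*j > -24 <==> (1/4)*j + 3*m == 7))
Before m := m: (j > 2*m - 10 ==> (j <= -11 ==> m > 2*j + 5)) && (j + m > -7 || 2*m > 5 || (4*j > -24 <==> (1/4)*j + 3*m == 7))
The weakest precondition is (j > 2*m - 10 ==> (j <= -11 ==> m > 2*j + 5)) && (j + m > -7 || 2*m > 5 || (4*j > -24 <==> (1/4)*j + 3*m == 7)).
Check whether (j > 2*m - 10 ==> (j <= -11 ==> m > 2*j + 7)) && (j + m > -7 || 2*m > 5 || (4*j > -24 <==> (1/4)*j + 3*m == 7)) implies it.
Every state satisfying the precondition satisfies the weakest precondition: the implication holds.
Answer: valid
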